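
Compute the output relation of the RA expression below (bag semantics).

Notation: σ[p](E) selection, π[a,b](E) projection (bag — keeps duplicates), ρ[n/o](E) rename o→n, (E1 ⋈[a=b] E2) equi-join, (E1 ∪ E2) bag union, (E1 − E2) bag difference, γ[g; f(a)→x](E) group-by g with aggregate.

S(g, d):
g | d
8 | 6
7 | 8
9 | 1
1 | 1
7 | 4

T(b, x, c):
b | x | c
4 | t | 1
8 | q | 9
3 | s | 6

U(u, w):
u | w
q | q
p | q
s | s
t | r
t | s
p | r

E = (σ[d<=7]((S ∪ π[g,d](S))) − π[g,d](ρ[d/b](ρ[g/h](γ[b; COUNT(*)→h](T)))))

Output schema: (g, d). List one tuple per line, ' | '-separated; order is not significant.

Subexpression sizes:
  S → 5
  S → 5
  π[g,d](S) → 5
  (S ∪ π[g,d](S)) → 10
  σ[d<=7]((S ∪ π[g,d](S))) → 8
  T → 3
  γ[b; COUNT(*)→h](T) → 3
  ρ[g/h](γ[b; COUNT(*)→h](T)) → 3
  ρ[d/b](ρ[g/h](γ[b; COUNT(*)→h](T))) → 3
  π[g,d](ρ[d/b](ρ[g/h](γ[b; COUNT(*)→h](T)))) → 3
  (σ[d<=7]((S ∪ π[g,d](S))) − π[g,d](ρ[d/b](ρ[g/h](γ[b; COUNT(*)→h](T))))) → 8

== RESULT ==
g | d
1 | 1
1 | 1
7 | 4
7 | 4
8 | 6
8 | 6
9 | 1
9 | 1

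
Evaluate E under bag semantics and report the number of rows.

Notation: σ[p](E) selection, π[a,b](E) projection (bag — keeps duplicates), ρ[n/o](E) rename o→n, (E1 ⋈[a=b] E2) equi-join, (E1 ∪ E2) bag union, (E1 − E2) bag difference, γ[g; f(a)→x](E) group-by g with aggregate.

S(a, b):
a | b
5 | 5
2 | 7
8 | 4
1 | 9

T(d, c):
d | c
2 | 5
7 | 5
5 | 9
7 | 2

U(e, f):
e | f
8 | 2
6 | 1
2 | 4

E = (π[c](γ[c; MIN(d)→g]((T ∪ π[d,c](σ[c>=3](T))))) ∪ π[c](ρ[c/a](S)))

Row counts bottom-up:
  T → 4
  T → 4
  σ[c>=3](T) → 3
  π[d,c](σ[c>=3](T)) → 3
  (T ∪ π[d,c](σ[c>=3](T))) → 7
  γ[c; MIN(d)→g]((T ∪ π[d,c](σ[c>=3](T)))) → 3
  π[c](γ[c; MIN(d)→g]((T ∪ π[d,c](σ[c>=3](T))))) → 3
  S → 4
  ρ[c/a](S) → 4
  π[c](ρ[c/a](S)) → 4
  (π[c](γ[c; MIN(d)→g]((T ∪ π[d,c](σ[c>=3](T))))) ∪ π[c](ρ[c/a](S))) → 7

|E| = 7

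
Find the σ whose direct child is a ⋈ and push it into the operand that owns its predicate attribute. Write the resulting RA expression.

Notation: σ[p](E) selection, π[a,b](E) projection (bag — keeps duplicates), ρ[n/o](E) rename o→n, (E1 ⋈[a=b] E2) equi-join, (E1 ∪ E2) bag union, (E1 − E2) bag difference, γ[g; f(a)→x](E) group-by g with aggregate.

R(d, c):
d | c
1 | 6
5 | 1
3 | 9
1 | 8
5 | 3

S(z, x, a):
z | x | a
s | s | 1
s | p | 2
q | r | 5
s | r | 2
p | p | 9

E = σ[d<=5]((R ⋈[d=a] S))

σ filters on d, owned by the left side.
E' = (σ[d<=5](R) ⋈[d=a] S)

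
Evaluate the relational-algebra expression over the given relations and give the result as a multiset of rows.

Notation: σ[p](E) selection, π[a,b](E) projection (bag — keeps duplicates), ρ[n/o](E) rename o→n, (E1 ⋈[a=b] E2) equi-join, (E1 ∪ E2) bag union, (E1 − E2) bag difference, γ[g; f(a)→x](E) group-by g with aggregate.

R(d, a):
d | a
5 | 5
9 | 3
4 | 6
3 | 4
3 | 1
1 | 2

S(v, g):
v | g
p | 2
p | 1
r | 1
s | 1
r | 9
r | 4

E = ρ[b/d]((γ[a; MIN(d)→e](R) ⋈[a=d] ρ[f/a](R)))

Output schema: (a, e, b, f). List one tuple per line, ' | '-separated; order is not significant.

Row counts bottom-up:
  R → 6
  γ[a; MIN(d)→e](R) → 6
  R → 6
  ρ[f/a](R) → 6
  (γ[a; MIN(d)→e](R) ⋈[a=d] ρ[f/a](R)) → 5
  ρ[b/d]((γ[a; MIN(d)→e](R) ⋈[a=d] ρ[f/a](R))) → 5

== RESULT ==
a | e | b | f
1 | 3 | 1 | 2
3 | 9 | 3 | 1
3 | 9 | 3 | 4
4 | 3 | 4 | 6
5 | 5 | 5 | 5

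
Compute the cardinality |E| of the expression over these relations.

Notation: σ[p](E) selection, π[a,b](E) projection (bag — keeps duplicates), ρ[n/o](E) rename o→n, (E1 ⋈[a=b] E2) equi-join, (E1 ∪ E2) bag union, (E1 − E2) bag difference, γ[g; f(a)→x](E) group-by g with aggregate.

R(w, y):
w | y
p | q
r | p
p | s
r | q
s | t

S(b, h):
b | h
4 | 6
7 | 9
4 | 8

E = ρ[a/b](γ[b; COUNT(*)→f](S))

Stepwise |·|:
  S → 3
  γ[b; COUNT(*)→f](S) → 2
  ρ[a/b](γ[b; COUNT(*)→f](S)) → 2

|E| = 2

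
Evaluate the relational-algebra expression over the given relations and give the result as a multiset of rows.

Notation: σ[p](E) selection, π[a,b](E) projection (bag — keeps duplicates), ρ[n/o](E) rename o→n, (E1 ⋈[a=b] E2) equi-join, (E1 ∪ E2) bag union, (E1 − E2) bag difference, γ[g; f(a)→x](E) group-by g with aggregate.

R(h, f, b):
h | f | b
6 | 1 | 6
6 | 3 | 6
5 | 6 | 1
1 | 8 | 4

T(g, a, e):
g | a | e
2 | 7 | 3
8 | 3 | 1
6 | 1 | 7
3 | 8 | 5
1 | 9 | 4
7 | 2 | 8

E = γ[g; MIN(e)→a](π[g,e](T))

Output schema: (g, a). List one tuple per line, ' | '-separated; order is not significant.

Stepwise |·|:
  T → 6
  π[g,e](T) → 6
  γ[g; MIN(e)→a](π[g,e](T)) → 6

== RESULT ==
g | a
1 | 4
2 | 3
3 | 5
6 | 7
7 | 8
8 | 1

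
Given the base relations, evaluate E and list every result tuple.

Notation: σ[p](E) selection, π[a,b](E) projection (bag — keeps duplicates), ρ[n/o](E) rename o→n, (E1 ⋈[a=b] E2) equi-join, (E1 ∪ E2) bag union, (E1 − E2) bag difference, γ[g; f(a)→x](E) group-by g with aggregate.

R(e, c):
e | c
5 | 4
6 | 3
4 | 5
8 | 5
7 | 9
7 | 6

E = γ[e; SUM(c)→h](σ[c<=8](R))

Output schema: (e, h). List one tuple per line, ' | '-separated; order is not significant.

Stepwise |·|:
  R → 6
  σ[c<=8](R) → 5
  γ[e; SUM(c)→h](σ[c<=8](R)) → 5

== RESULT ==
e | h
4 | 5
5 | 4
6 | 3
7 | 6
8 | 5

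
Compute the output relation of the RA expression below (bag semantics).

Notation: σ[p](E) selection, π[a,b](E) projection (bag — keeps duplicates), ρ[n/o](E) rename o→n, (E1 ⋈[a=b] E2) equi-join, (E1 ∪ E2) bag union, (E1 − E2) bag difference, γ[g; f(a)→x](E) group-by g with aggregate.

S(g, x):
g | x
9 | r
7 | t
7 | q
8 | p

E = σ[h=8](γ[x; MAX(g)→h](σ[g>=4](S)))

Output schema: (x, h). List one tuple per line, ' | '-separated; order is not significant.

Subexpression sizes:
  S → 4
  σ[g>=4](S) → 4
  γ[x; MAX(g)→h](σ[g>=4](S)) → 4
  σ[h=8](γ[x; MAX(g)→h](σ[g>=4](S))) → 1

== RESULT ==
x | h
p | 8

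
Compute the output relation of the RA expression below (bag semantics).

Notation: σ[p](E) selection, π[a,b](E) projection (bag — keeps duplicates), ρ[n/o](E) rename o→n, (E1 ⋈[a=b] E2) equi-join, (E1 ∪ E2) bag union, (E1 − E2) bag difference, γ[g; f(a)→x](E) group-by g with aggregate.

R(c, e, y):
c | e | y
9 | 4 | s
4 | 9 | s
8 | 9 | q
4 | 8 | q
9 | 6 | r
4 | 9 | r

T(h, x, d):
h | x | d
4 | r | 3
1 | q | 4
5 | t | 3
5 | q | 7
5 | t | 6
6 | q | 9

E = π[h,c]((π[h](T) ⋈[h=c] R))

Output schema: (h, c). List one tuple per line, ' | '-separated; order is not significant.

Stepwise |·|:
  T → 6
  π[h](T) → 6
  R → 6
  (π[h](T) ⋈[h=c] R) → 3
  π[h,c]((π[h](T) ⋈[h=c] R)) → 3

== RESULT ==
h | c
4 | 4
4 | 4
4 | 4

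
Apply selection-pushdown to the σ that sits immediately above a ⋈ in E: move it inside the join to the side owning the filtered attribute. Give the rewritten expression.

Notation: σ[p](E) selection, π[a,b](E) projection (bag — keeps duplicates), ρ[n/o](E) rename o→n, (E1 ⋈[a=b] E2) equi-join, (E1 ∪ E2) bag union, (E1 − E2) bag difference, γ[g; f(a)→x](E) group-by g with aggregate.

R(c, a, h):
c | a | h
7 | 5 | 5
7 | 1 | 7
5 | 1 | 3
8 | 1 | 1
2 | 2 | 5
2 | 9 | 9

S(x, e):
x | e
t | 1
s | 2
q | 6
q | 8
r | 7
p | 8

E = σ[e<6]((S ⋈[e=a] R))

σ filters on e, owned by the left side.
E' = (σ[e<6](S) ⋈[e=a] R)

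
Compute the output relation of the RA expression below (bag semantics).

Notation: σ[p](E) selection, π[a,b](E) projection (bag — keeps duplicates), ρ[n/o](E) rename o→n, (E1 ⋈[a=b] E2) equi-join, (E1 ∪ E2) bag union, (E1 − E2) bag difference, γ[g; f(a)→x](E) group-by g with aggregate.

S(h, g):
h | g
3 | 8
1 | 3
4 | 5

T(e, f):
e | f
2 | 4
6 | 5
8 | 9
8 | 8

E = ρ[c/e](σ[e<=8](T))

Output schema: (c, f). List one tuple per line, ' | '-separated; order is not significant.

Row counts bottom-up:
  T → 4
  σ[e<=8](T) → 4
  ρ[c/e](σ[e<=8](T)) → 4

== RESULT ==
c | f
2 | 4
6 | 5
8 | 8
8 | 9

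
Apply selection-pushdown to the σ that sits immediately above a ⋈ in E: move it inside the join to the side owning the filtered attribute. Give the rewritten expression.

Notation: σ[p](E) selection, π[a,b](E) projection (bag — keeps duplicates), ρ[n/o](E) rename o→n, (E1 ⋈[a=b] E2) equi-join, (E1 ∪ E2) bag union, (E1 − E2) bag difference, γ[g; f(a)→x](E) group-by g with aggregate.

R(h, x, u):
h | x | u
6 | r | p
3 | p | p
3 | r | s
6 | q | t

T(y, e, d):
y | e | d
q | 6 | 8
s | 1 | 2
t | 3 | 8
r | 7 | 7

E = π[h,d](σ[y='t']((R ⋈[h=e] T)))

σ filters on y, owned by the right side.
E' = π[h,d]((R ⋈[h=e] σ[y='t'](T)))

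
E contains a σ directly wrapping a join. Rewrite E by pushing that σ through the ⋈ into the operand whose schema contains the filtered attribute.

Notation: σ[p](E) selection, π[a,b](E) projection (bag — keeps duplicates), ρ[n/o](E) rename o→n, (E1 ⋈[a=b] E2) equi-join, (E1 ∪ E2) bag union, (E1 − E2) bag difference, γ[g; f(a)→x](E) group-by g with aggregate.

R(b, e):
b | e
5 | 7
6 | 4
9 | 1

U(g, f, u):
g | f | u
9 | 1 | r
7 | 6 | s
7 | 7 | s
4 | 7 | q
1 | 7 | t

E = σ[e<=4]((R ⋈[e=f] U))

σ filters on e, owned by the left side.
E' = (σ[e<=4](R) ⋈[e=f] U)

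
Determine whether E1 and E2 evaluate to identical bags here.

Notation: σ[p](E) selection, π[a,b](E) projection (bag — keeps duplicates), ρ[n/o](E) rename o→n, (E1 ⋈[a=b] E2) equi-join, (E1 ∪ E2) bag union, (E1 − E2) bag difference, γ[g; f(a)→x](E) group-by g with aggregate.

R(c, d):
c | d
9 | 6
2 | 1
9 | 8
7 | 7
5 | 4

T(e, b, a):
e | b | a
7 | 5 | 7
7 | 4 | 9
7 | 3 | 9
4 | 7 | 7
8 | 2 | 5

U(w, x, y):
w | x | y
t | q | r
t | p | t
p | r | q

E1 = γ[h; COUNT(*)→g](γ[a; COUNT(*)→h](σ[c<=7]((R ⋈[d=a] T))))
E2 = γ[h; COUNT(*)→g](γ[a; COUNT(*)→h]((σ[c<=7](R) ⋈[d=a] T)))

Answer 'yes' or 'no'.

E1 subexpression sizes:
  R → 5
  T → 5
  (R ⋈[d=a] T) → 2
  σ[c<=7]((R ⋈[d=a] T)) → 2
  γ[a; COUNT(*)→h](σ[c<=7]((R ⋈[d=a] T))) → 1
  γ[h; COUNT(*)→g](γ[a; COUNT(*)→h](σ[c<=7]((R ⋈[d=a] T)))) → 1
E2 subexpression sizes:
  R → 5
  σ[c<=7](R) → 3
  T → 5
  (σ[c<=7](R) ⋈[d=a] T) → 2
  γ[a; COUNT(*)→h]((σ[c<=7](R) ⋈[d=a] T)) → 1
  γ[h; COUNT(*)→g](γ[a; COUNT(*)→h]((σ[c<=7](R) ⋈[d=a] T))) → 1

E1 and E2 produce the same multiset:
h | g
2 | 1

yes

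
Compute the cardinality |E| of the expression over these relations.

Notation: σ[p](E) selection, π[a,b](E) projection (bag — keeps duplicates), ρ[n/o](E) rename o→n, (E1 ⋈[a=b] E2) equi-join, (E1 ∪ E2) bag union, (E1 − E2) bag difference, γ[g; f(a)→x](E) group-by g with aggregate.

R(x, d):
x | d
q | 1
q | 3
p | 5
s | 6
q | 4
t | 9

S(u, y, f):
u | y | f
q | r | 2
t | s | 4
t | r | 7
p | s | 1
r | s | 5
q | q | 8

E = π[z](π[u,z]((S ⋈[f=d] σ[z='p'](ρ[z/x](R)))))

Row counts bottom-up:
  S → 6
  R → 6
  ρ[z/x](R) → 6
  σ[z='p'](ρ[z/x](R)) → 1
  (S ⋈[f=d] σ[z='p'](ρ[z/x](R))) → 1
  π[u,z]((S ⋈[f=d] σ[z='p'](ρ[z/x](R)))) → 1
  π[z](π[u,z]((S ⋈[f=d] σ[z='p'](ρ[z/x](R))))) → 1

|E| = 1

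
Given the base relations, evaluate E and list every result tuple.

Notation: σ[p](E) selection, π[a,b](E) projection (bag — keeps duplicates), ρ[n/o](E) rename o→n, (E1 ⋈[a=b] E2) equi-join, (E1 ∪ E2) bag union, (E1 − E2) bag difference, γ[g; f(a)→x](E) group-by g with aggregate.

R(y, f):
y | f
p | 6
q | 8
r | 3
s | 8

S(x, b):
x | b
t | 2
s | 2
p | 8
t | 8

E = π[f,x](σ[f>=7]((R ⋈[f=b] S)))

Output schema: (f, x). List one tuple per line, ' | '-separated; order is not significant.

Per-node cardinality:
  R → 4
  S → 4
  (R ⋈[f=b] S) → 4
  σ[f>=7]((R ⋈[f=b] S)) → 4
  π[f,x](σ[f>=7]((R ⋈[f=b] S))) → 4

== RESULT ==
f | x
8 | p
8 | p
8 | t
8 | t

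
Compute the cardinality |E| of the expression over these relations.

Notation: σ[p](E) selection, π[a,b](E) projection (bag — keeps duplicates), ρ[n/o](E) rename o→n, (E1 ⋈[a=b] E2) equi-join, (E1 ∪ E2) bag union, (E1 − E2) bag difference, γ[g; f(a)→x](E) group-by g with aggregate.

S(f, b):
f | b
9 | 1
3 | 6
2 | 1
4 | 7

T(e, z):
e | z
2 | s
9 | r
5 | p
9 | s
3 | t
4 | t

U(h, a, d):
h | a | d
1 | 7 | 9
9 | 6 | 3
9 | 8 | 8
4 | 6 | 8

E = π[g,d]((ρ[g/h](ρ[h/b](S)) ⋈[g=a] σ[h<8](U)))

Per-node cardinality:
  S → 4
  ρ[h/b](S) → 4
  ρ[g/h](ρ[h/b](S)) → 4
  U → 4
  σ[h<8](U) → 2
  (ρ[g/h](ρ[h/b](S)) ⋈[g=a] σ[h<8](U)) → 2
  π[g,d]((ρ[g/h](ρ[h/b](S)) ⋈[g=a] σ[h<8](U))) → 2

|E| = 2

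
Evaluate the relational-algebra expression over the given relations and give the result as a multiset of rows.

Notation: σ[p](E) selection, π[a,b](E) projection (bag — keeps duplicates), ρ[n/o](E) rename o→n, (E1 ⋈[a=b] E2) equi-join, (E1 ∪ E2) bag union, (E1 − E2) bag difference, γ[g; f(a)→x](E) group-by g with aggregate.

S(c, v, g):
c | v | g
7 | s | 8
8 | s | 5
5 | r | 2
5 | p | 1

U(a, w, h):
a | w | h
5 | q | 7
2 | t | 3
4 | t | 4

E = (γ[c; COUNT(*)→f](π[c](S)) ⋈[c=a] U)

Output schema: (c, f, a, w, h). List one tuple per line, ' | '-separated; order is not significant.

Row counts bottom-up:
  S → 4
  π[c](S) → 4
  γ[c; COUNT(*)→f](π[c](S)) → 3
  U → 3
  (γ[c; COUNT(*)→f](π[c](S)) ⋈[c=a] U) → 1

== RESULT ==
c | f | a | w | h
5 | 2 | 5 | q | 7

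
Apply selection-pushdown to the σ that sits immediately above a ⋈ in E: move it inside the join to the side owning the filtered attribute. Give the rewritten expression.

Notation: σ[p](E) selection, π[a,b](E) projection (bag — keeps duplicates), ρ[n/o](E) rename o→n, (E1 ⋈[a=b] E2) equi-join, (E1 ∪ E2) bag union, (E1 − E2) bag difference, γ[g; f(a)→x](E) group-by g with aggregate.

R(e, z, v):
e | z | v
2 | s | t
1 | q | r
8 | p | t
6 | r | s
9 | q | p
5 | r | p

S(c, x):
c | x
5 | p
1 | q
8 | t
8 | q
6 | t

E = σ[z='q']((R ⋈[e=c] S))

σ filters on z, owned by the left side.
E' = (σ[z='q'](R) ⋈[e=c] S)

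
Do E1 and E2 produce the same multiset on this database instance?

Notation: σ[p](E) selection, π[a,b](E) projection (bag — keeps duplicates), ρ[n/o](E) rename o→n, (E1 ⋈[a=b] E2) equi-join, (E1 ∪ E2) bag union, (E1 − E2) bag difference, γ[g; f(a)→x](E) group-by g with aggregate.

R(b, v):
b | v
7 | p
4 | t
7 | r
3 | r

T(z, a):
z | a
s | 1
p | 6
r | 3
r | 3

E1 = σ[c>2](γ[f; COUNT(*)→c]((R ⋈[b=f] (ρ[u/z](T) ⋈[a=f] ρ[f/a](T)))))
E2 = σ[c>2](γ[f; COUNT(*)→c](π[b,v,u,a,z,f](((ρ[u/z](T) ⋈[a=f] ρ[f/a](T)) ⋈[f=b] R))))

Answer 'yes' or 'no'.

E1 stepwise |·|:
  R → 4
  T → 4
  ρ[u/z](T) → 4
  T → 4
  ρ[f/a](T) → 4
  (ρ[u/z](T) ⋈[a=f] ρ[f/a](T)) → 6
  (R ⋈[b=f] (ρ[u/z](T) ⋈[a=f] ρ[f/a](T))) → 4
  γ[f; COUNT(*)→c]((R ⋈[b=f] (ρ[u/z](T) ⋈[a=f] ρ[f/a](T)))) → 1
  σ[c>2](γ[f; COUNT(*)→c]((R ⋈[b=f] (ρ[u/z](T) ⋈[a=f] ρ[f/a](T))))) → 1
E2 stepwise |·|:
  T → 4
  ρ[u/z](T) → 4
  T → 4
  ρ[f/a](T) → 4
  (ρ[u/z](T) ⋈[a=f] ρ[f/a](T)) → 6
  R → 4
  ((ρ[u/z](T) ⋈[a=f] ρ[f/a](T)) ⋈[f=b] R) → 4
  π[b,v,u,a,z,f](((ρ[u/z](T) ⋈[a=f] ρ[f/a](T)) ⋈[f=b] R)) → 4
  γ[f; COUNT(*)→c](π[b,v,u,a,z,f](((ρ[u/z](T) ⋈[a=f] ρ[f/a](T)) ⋈[f=b] R))) → 1
  σ[c>2](γ[f; COUNT(*)→c](π[b,v,u,a,z,f](((ρ[u/z](T) ⋈[a=f] ρ[f/a](T)) ⋈[f=b] R)))) → 1

E1 and E2 produce the same multiset:
f | c
3 | 4

yes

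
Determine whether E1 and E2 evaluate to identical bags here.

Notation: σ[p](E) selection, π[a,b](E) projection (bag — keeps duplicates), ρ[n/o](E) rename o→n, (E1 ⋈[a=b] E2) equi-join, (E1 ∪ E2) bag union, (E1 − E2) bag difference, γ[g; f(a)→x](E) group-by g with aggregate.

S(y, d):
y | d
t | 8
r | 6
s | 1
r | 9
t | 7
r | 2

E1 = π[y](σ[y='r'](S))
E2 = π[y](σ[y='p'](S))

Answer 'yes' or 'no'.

E1 row counts bottom-up:
  S → 6
  σ[y='r'](S) → 3
  π[y](σ[y='r'](S)) → 3
E2 row counts bottom-up:
  S → 6
  σ[y='p'](S) → 0
  π[y](σ[y='p'](S)) → 0

E1 result:
y
r
r
r
E2 result:
y
(0 rows)
Witness: ('r',) appears 3× in E1 but 0× in E2.

no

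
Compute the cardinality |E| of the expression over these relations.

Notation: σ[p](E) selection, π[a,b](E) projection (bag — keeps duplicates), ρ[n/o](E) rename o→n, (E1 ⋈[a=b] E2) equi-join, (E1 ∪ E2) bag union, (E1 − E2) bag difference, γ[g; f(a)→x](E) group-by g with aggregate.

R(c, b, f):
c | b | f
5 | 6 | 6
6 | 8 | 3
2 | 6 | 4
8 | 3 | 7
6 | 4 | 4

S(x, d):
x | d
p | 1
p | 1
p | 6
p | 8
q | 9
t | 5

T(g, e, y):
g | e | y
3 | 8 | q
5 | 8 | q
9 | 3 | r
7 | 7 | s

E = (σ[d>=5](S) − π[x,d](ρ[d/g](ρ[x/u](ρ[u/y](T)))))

Per-node cardinality:
  S → 6
  σ[d>=5](S) → 4
  T → 4
  ρ[u/y](T) → 4
  ρ[x/u](ρ[u/y](T)) → 4
  ρ[d/g](ρ[x/u](ρ[u/y](T))) → 4
  π[x,d](ρ[d/g](ρ[x/u](ρ[u/y](T)))) → 4
  (σ[d>=5](S) − π[x,d](ρ[d/g](ρ[x/u](ρ[u/y](T))))) → 4

|E| = 4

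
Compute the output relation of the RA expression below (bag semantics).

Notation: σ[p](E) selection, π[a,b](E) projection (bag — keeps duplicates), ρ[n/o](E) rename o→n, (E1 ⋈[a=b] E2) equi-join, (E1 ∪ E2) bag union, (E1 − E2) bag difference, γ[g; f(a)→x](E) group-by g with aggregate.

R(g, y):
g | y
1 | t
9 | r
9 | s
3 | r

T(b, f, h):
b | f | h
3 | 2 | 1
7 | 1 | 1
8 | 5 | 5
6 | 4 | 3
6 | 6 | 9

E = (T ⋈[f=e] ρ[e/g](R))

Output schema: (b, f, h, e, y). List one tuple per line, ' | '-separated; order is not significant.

Stepwise |·|:
  T → 5
  R → 4
  ρ[e/g](R) → 4
  (T ⋈[f=e] ρ[e/g](R)) → 1

== RESULT ==
b | f | h | e | y
7 | 1 | 1 | 1 | t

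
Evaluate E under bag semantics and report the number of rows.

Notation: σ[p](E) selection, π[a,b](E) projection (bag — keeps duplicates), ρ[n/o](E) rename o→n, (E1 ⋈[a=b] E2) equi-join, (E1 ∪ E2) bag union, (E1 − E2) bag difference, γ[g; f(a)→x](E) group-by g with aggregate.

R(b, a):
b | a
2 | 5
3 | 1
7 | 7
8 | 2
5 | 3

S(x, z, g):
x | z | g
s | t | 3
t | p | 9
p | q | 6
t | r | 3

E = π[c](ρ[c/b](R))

Subexpression sizes:
  R → 5
  ρ[c/b](R) → 5
  π[c](ρ[c/b](R)) → 5

|E| = 5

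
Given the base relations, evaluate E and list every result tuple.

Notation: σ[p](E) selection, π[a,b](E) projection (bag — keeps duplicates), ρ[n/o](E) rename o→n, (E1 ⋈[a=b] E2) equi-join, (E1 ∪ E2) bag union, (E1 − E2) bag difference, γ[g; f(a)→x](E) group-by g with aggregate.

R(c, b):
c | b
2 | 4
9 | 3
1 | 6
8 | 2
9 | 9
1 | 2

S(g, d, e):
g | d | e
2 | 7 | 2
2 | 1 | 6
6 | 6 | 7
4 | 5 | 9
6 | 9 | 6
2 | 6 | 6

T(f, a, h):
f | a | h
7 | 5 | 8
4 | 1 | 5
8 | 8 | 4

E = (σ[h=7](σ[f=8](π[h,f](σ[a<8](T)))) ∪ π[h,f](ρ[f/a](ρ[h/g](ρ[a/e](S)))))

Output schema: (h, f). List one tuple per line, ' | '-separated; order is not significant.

Subexpression sizes:
  T → 3
  σ[a<8](T) → 2
  π[h,f](σ[a<8](T)) → 2
  σ[f=8](π[h,f](σ[a<8](T))) → 0
  σ[h=7](σ[f=8](π[h,f](σ[a<8](T)))) → 0
  S → 6
  ρ[a/e](S) → 6
  ρ[h/g](ρ[a/e](S)) → 6
  ρ[f/a](ρ[h/g](ρ[a/e](S))) → 6
  π[h,f](ρ[f/a](ρ[h/g](ρ[a/e](S)))) → 6
  (σ[h=7](σ[f=8](π[h,f](σ[a<8](T)))) ∪ π[h,f](ρ[f/a](ρ[h/g](ρ[a/e](S))))) → 6

== RESULT ==
h | f
2 | 2
2 | 6
2 | 6
4 | 9
6 | 6
6 | 7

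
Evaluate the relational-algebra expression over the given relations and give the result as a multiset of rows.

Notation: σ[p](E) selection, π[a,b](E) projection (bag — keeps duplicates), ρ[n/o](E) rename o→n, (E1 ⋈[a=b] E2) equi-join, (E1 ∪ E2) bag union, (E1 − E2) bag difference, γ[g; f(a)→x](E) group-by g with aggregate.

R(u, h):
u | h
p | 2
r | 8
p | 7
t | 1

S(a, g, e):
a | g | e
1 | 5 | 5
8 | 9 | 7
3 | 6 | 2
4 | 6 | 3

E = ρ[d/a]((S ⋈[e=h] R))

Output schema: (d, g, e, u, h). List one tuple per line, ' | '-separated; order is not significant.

Row counts bottom-up:
  S → 4
  R → 4
  (S ⋈[e=h] R) → 2
  ρ[d/a]((S ⋈[e=h] R)) → 2

== RESULT ==
d | g | e | u | h
3 | 6 | 2 | p | 2
8 | 9 | 7 | p | 7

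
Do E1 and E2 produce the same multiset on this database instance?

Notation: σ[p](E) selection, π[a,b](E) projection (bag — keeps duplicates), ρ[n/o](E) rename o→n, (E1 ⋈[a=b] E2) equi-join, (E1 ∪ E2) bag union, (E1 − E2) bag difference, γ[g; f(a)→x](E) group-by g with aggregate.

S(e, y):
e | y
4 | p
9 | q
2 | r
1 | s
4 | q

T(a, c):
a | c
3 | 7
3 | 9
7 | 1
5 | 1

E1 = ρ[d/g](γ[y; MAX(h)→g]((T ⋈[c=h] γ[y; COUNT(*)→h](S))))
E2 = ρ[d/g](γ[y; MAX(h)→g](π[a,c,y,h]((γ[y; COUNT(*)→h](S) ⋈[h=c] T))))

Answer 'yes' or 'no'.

E1 stepwise |·|:
  T → 4
  S → 5
  γ[y; COUNT(*)→h](S) → 4
  (T ⋈[c=h] γ[y; COUNT(*)→h](S)) → 6
  γ[y; MAX(h)→g]((T ⋈[c=h] γ[y; COUNT(*)→h](S))) → 3
  ρ[d/g](γ[y; MAX(h)→g]((T ⋈[c=h] γ[y; COUNT(*)→h](S)))) → 3
E2 stepwise |·|:
  S → 5
  γ[y; COUNT(*)→h](S) → 4
  T → 4
  (γ[y; COUNT(*)→h](S) ⋈[h=c] T) → 6
  π[a,c,y,h]((γ[y; COUNT(*)→h](S) ⋈[h=c] T)) → 6
  γ[y; MAX(h)→g](π[a,c,y,h]((γ[y; COUNT(*)→h](S) ⋈[h=c] T))) → 3
  ρ[d/g](γ[y; MAX(h)→g](π[a,c,y,h]((γ[y; COUNT(*)→h](S) ⋈[h=c] T)))) → 3

E1 and E2 produce the same multiset:
y | d
p | 1
r | 1
s | 1

yes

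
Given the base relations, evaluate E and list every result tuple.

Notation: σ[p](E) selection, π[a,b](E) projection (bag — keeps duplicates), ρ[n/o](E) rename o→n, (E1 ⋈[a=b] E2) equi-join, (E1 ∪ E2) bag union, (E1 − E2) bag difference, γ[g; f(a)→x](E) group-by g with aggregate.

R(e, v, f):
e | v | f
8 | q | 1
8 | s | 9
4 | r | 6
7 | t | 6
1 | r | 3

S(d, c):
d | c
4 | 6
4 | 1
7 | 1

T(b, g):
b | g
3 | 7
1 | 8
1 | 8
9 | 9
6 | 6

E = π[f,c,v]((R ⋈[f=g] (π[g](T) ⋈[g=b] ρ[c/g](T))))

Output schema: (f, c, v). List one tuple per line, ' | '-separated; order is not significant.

Stepwise |·|:
  R → 5
  T → 5
  π[g](T) → 5
  T → 5
  ρ[c/g](T) → 5
  (π[g](T) ⋈[g=b] ρ[c/g](T)) → 2
  (R ⋈[f=g] (π[g](T) ⋈[g=b] ρ[c/g](T))) → 3
  π[f,c,v]((R ⋈[f=g] (π[g](T) ⋈[g=b] ρ[c/g](T)))) → 3

== RESULT ==
f | c | v
6 | 6 | r
6 | 6 | t
9 | 9 | s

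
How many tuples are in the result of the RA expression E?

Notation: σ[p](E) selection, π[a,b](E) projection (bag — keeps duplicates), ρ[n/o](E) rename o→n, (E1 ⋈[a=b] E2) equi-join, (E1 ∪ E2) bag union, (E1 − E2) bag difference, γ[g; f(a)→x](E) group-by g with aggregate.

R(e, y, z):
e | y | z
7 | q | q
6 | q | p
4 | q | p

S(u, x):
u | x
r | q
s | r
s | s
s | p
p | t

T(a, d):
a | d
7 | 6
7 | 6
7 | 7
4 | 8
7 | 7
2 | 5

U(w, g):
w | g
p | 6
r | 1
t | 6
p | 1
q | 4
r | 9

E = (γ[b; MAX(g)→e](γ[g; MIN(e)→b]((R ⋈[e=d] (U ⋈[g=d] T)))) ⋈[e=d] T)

Stepwise |·|:
  R → 3
  U → 6
  T → 6
  (U ⋈[g=d] T) → 4
  (R ⋈[e=d] (U ⋈[g=d] T)) → 4
  γ[g; MIN(e)→b]((R ⋈[e=d] (U ⋈[g=d] T))) → 1
  γ[b; MAX(g)→e](γ[g; MIN(e)→b]((R ⋈[e=d] (U ⋈[g=d] T)))) → 1
  T → 6
  (γ[b; MAX(g)→e](γ[g; MIN(e)→b]((R ⋈[e=d] (U ⋈[g=d] T)))) ⋈[e=d] T) → 2

|E| = 2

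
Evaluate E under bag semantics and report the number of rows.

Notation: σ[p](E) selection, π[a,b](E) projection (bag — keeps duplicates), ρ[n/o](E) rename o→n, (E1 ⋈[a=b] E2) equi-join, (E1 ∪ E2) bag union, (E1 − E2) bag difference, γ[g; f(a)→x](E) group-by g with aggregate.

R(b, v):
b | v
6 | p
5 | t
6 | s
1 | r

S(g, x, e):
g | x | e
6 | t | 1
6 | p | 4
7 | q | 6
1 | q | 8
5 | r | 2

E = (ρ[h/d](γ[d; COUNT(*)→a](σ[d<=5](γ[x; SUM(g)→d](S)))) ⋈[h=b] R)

Row counts bottom-up:
  S → 5
  γ[x; SUM(g)→d](S) → 4
  σ[d<=5](γ[x; SUM(g)→d](S)) → 1
  γ[d; COUNT(*)→a](σ[d<=5](γ[x; SUM(g)→d](S))) → 1
  ρ[h/d](γ[d; COUNT(*)→a](σ[d<=5](γ[x; SUM(g)→d](S)))) → 1
  R → 4
  (ρ[h/d](γ[d; COUNT(*)→a](σ[d<=5](γ[x; SUM(g)→d](S)))) ⋈[h=b] R) → 1

|E| = 1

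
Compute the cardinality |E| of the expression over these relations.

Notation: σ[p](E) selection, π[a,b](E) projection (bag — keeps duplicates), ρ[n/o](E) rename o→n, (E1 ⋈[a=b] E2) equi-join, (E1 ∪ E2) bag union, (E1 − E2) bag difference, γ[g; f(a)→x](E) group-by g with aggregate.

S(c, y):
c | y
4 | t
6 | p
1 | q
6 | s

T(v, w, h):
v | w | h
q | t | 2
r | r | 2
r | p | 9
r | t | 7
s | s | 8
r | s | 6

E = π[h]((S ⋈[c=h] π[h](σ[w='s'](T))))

Subexpression sizes:
  S → 4
  T → 6
  σ[w='s'](T) → 2
  π[h](σ[w='s'](T)) → 2
  (S ⋈[c=h] π[h](σ[w='s'](T))) → 2
  π[h]((S ⋈[c=h] π[h](σ[w='s'](T)))) → 2

|E| = 2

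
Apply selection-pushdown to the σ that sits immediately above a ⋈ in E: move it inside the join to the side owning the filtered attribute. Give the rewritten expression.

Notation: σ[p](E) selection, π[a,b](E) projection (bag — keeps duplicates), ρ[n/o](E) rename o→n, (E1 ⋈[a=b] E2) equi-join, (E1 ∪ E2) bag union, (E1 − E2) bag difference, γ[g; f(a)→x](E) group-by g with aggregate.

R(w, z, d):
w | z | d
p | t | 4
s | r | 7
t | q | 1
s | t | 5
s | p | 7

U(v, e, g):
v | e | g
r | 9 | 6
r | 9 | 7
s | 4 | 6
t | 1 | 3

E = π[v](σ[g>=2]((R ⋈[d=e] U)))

σ filters on g, owned by the right side.
E' = π[v]((R ⋈[d=e] σ[g>=2](U)))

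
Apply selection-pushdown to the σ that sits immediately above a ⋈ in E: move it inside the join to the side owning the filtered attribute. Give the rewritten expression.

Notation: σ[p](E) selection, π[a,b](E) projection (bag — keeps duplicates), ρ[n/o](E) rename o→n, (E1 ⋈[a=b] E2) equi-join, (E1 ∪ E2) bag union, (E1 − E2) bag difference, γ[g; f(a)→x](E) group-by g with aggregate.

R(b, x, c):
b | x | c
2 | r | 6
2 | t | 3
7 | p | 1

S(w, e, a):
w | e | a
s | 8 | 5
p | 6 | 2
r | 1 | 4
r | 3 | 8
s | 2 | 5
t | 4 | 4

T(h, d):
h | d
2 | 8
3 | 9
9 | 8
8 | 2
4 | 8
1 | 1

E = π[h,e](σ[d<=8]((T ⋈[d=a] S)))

σ filters on d, owned by the left side.
E' = π[h,e]((σ[d<=8](T) ⋈[d=a] S))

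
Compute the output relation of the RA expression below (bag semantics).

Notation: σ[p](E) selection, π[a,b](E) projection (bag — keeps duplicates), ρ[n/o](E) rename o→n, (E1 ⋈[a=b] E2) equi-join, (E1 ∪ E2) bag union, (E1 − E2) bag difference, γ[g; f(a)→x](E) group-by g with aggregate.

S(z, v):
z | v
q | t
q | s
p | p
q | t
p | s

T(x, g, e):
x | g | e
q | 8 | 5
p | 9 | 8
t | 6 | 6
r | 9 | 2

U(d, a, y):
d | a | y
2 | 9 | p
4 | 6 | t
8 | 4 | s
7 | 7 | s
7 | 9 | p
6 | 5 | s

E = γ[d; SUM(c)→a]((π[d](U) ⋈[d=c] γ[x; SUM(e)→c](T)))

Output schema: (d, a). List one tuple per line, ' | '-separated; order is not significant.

Subexpression sizes:
  U → 6
  π[d](U) → 6
  T → 4
  γ[x; SUM(e)→c](T) → 4
  (π[d](U) ⋈[d=c] γ[x; SUM(e)→c](T)) → 3
  γ[d; SUM(c)→a]((π[d](U) ⋈[d=c] γ[x; SUM(e)→c](T))) → 3

== RESULT ==
d | a
2 | 2
6 | 6
8 | 8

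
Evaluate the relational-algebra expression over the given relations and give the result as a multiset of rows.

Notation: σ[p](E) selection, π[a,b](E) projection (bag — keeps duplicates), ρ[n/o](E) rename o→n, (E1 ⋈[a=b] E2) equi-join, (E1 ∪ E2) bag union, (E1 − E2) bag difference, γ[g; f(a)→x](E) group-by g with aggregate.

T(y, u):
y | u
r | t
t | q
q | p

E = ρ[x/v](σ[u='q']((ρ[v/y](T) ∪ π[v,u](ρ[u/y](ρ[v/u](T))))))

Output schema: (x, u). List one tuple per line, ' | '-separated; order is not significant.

Row counts bottom-up:
  T → 3
  ρ[v/y](T) → 3
  T → 3
  ρ[v/u](T) → 3
  ρ[u/y](ρ[v/u](T)) → 3
  π[v,u](ρ[u/y](ρ[v/u](T))) → 3
  (ρ[v/y](T) ∪ π[v,u](ρ[u/y](ρ[v/u](T)))) → 6
  σ[u='q']((ρ[v/y](T) ∪ π[v,u](ρ[u/y](ρ[v/u](T))))) → 2
  ρ[x/v](σ[u='q']((ρ[v/y](T) ∪ π[v,u](ρ[u/y](ρ[v/u](T)))))) → 2

== RESULT ==
x | u
p | q
t | q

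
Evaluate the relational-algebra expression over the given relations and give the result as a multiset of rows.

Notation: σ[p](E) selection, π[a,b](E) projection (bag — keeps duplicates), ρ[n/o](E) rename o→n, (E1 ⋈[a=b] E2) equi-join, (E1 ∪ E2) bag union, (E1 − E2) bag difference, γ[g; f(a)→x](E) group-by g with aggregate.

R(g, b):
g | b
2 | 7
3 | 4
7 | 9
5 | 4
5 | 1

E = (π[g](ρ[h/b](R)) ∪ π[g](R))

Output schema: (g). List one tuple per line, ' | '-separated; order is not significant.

Stepwise |·|:
  R → 5
  ρ[h/b](R) → 5
  π[g](ρ[h/b](R)) → 5
  R → 5
  π[g](R) → 5
  (π[g](ρ[h/b](R)) ∪ π[g](R)) → 10

== RESULT ==
g
2
2
3
3
5
5
5
5
7
7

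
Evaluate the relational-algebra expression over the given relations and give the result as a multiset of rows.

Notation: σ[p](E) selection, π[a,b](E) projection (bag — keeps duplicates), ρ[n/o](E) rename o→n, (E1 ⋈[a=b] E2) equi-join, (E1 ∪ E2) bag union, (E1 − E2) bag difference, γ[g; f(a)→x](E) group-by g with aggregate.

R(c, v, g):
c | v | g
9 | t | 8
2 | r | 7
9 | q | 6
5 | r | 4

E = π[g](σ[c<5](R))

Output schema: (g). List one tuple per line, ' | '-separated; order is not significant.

Per-node cardinality:
  R → 4
  σ[c<5](R) → 1
  π[g](σ[c<5](R)) → 1

== RESULT ==
g
7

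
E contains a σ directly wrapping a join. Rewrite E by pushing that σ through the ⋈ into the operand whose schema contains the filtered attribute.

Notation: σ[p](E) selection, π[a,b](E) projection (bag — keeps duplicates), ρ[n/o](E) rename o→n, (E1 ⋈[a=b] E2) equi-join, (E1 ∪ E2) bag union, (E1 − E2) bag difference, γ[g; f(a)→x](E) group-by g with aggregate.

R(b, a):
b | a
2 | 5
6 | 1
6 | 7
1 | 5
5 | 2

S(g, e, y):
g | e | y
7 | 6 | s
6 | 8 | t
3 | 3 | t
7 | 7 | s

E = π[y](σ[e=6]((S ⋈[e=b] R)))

σ filters on e, owned by the left side.
E' = π[y]((σ[e=6](S) ⋈[e=b] R))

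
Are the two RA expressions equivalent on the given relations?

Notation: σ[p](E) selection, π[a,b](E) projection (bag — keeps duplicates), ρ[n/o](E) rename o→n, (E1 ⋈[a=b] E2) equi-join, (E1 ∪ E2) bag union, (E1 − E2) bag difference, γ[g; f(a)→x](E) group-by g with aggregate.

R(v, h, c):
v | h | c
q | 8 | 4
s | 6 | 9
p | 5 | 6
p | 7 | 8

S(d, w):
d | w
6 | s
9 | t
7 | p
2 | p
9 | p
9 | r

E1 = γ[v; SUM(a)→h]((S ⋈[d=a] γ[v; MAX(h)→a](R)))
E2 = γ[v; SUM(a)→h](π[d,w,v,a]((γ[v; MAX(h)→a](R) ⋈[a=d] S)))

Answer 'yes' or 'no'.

E1 row counts bottom-up:
  S → 6
  R → 4
  γ[v; MAX(h)→a](R) → 3
  (S ⋈[d=a] γ[v; MAX(h)→a](R)) → 2
  γ[v; SUM(a)→h]((S ⋈[d=a] γ[v; MAX(h)→a](R))) → 2
E2 row counts bottom-up:
  R → 4
  γ[v; MAX(h)→a](R) → 3
  S → 6
  (γ[v; MAX(h)→a](R) ⋈[a=d] S) → 2
  π[d,w,v,a]((γ[v; MAX(h)→a](R) ⋈[a=d] S)) → 2
  γ[v; SUM(a)→h](π[d,w,v,a]((γ[v; MAX(h)→a](R) ⋈[a=d] S))) → 2

E1 and E2 produce the same multiset:
v | h
p | 7
s | 6

yes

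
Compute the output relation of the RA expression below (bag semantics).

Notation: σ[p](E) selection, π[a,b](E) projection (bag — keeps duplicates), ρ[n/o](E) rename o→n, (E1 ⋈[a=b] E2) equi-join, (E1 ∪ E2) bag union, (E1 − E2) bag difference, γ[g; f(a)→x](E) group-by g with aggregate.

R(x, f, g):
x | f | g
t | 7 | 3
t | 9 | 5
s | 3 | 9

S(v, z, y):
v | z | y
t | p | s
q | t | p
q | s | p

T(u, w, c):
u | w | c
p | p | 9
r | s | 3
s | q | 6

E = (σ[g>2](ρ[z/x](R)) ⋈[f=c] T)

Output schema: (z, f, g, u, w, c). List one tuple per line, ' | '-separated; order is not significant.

Per-node cardinality:
  R → 3
  ρ[z/x](R) → 3
  σ[g>2](ρ[z/x](R)) → 3
  T → 3
  (σ[g>2](ρ[z/x](R)) ⋈[f=c] T) → 2

== RESULT ==
z | f | g | u | w | c
s | 3 | 9 | r | s | 3
t | 9 | 5 | p | p | 9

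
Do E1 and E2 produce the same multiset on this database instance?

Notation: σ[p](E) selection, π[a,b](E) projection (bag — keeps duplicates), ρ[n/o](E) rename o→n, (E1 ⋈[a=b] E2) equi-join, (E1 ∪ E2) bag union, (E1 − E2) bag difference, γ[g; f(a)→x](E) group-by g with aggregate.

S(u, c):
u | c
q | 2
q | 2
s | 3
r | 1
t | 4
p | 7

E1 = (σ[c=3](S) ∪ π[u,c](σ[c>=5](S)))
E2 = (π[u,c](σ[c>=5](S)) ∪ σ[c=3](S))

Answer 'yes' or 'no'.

E1 per-node cardinality:
  S → 6
  σ[c=3](S) → 1
  S → 6
  σ[c>=5](S) → 1
  π[u,c](σ[c>=5](S)) → 1
  (σ[c=3](S) ∪ π[u,c](σ[c>=5](S))) → 2
E2 per-node cardinality:
  S → 6
  σ[c>=5](S) → 1
  π[u,c](σ[c>=5](S)) → 1
  S → 6
  σ[c=3](S) → 1
  (π[u,c](σ[c>=5](S)) ∪ σ[c=3](S)) → 2

E1 and E2 produce the same multiset:
u | c
p | 7
s | 3

yes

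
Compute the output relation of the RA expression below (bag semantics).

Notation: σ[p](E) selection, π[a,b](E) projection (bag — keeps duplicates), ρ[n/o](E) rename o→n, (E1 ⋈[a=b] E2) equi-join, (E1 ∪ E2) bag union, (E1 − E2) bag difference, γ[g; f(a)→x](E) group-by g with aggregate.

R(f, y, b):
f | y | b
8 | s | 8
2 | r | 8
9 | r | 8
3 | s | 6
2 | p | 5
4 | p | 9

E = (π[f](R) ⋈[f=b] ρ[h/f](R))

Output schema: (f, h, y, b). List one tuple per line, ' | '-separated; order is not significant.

Row counts bottom-up:
  R → 6
  π[f](R) → 6
  R → 6
  ρ[h/f](R) → 6
  (π[f](R) ⋈[f=b] ρ[h/f](R)) → 4

== RESULT ==
f | h | y | b
8 | 2 | r | 8
8 | 8 | s | 8
8 | 9 | r | 8
9 | 4 | p | 9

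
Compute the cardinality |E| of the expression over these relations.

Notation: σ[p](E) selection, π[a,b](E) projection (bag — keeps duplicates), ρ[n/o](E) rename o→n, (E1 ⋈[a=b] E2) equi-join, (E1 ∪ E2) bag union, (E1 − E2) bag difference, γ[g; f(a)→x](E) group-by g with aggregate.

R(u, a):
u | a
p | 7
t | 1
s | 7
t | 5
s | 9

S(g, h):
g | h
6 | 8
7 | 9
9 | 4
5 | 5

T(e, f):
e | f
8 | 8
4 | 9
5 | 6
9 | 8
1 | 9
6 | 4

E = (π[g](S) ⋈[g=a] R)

Subexpression sizes:
  S → 4
  π[g](S) → 4
  R → 5
  (π[g](S) ⋈[g=a] R) → 4

|E| = 4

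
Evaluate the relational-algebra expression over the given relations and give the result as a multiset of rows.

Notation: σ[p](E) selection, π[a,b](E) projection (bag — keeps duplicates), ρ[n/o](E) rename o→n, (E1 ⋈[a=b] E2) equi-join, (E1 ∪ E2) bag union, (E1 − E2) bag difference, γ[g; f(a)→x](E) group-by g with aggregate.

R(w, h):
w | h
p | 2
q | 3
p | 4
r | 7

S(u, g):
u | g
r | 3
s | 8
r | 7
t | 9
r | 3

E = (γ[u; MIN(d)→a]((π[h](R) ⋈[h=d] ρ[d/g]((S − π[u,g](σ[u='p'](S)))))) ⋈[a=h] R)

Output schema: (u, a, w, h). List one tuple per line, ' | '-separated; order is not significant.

Subexpression sizes:
  R → 4
  π[h](R) → 4
  S → 5
  S → 5
  σ[u='p'](S) → 0
  π[u,g](σ[u='p'](S)) → 0
  (S − π[u,g](σ[u='p'](S))) → 5
  ρ[d/g]((S − π[u,g](σ[u='p'](S)))) → 5
  (π[h](R) ⋈[h=d] ρ[d/g]((S − π[u,g](σ[u='p'](S))))) → 3
  γ[u; MIN(d)→a]((π[h](R) ⋈[h=d] ρ[d/g]((S − π[u,g](σ[u='p'](S)))))) → 1
  R → 4
  (γ[u; MIN(d)→a]((π[h](R) ⋈[h=d] ρ[d/g]((S − π[u,g](σ[u='p'](S)))))) ⋈[a=h] R) → 1

== RESULT ==
u | a | w | h
r | 3 | q | 3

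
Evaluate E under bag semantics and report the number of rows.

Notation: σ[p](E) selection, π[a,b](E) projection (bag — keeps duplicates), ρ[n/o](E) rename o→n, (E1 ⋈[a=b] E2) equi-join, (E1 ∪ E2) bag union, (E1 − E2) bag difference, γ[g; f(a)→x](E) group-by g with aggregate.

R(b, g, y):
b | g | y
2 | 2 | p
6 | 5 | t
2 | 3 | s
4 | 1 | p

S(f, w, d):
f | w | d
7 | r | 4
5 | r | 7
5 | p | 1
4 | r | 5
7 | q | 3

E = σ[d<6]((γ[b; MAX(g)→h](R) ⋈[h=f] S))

Row counts bottom-up:
  R → 4
  γ[b; MAX(g)→h](R) → 3
  S → 5
  (γ[b; MAX(g)→h](R) ⋈[h=f] S) → 2
  σ[d<6]((γ[b; MAX(g)→h](R) ⋈[h=f] S)) → 1

|E| = 1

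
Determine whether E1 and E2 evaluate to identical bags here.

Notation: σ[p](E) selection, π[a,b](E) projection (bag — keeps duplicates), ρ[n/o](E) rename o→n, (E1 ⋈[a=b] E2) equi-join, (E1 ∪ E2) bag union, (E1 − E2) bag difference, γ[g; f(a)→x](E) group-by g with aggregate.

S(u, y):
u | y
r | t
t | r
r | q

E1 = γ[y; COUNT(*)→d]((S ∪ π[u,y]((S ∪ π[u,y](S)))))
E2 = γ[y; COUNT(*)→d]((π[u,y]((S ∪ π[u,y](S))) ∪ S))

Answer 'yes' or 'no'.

E1 row counts bottom-up:
  S → 3
  S → 3
  S → 3
  π[u,y](S) → 3
  (S ∪ π[u,y](S)) → 6
  π[u,y]((S ∪ π[u,y](S))) → 6
  (S ∪ π[u,y]((S ∪ π[u,y](S)))) → 9
  γ[y; COUNT(*)→d]((S ∪ π[u,y]((S ∪ π[u,y](S))))) → 3
E2 row counts bottom-up:
  S → 3
  S → 3
  π[u,y](S) → 3
  (S ∪ π[u,y](S)) → 6
  π[u,y]((S ∪ π[u,y](S))) → 6
  S → 3
  (π[u,y]((S ∪ π[u,y](S))) ∪ S) → 9
  γ[y; COUNT(*)→d]((π[u,y]((S ∪ π[u,y](S))) ∪ S)) → 3

E1 and E2 produce the same multiset:
y | d
q | 3
r | 3
t | 3

yes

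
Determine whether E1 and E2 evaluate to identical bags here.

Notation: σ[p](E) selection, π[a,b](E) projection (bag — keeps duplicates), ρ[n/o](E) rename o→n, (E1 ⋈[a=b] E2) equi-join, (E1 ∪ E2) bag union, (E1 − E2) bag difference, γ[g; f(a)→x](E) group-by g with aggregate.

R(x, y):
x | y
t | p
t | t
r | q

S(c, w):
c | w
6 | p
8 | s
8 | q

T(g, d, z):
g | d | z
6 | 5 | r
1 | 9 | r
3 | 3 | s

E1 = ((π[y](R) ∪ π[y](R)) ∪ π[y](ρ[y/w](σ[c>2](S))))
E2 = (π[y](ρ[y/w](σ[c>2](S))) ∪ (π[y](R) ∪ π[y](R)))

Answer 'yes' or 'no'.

E1 row counts bottom-up:
  R → 3
  π[y](R) → 3
  R → 3
  π[y](R) → 3
  (π[y](R) ∪ π[y](R)) → 6
  S → 3
  σ[c>2](S) → 3
  ρ[y/w](σ[c>2](S)) → 3
  π[y](ρ[y/w](σ[c>2](S))) → 3
  ((π[y](R) ∪ π[y](R)) ∪ π[y](ρ[y/w](σ[c>2](S)))) → 9
E2 row counts bottom-up:
  S → 3
  σ[c>2](S) → 3
  ρ[y/w](σ[c>2](S)) → 3
  π[y](ρ[y/w](σ[c>2](S))) → 3
  R → 3
  π[y](R) → 3
  R → 3
  π[y](R) → 3
  (π[y](R) ∪ π[y](R)) → 6
  (π[y](ρ[y/w](σ[c>2](S))) ∪ (π[y](R) ∪ π[y](R))) → 9

E1 and E2 produce the same multiset:
y
p
p
p
q
q
q
s
t
t

yes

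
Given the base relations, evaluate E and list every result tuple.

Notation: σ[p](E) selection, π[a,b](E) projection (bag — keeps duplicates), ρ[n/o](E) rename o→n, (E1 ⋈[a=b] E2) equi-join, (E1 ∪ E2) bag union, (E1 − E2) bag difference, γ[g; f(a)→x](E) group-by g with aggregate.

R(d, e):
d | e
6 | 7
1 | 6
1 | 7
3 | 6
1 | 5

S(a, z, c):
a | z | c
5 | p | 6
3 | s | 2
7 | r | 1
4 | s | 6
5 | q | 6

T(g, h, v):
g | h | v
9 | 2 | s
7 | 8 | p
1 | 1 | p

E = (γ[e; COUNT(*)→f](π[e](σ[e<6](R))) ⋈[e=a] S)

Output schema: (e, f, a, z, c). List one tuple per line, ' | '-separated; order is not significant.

Row counts bottom-up:
  R → 5
  σ[e<6](R) → 1
  π[e](σ[e<6](R)) → 1
  γ[e; COUNT(*)→f](π[e](σ[e<6](R))) → 1
  S → 5
  (γ[e; COUNT(*)→f](π[e](σ[e<6](R))) ⋈[e=a] S) → 2

== RESULT ==
e | f | a | z | c
5 | 1 | 5 | p | 6
5 | 1 | 5 | q | 6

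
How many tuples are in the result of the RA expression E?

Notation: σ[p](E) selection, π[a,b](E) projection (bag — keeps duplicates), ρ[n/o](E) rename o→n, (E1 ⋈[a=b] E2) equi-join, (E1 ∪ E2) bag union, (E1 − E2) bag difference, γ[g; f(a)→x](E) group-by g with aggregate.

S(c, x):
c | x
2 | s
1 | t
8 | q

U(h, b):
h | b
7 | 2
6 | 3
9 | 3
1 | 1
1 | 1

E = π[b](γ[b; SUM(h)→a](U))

Row counts bottom-up:
  U → 5
  γ[b; SUM(h)→a](U) → 3
  π[b](γ[b; SUM(h)→a](U)) → 3

|E| = 3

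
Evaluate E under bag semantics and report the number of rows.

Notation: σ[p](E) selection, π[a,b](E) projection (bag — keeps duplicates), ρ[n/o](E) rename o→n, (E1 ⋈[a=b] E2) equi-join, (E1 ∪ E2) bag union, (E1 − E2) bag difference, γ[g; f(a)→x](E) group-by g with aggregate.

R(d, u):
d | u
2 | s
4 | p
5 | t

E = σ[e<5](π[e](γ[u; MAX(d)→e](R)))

Per-node cardinality:
  R → 3
  γ[u; MAX(d)→e](R) → 3
  π[e](γ[u; MAX(d)→e](R)) → 3
  σ[e<5](π[e](γ[u; MAX(d)→e](R))) → 2

|E| = 2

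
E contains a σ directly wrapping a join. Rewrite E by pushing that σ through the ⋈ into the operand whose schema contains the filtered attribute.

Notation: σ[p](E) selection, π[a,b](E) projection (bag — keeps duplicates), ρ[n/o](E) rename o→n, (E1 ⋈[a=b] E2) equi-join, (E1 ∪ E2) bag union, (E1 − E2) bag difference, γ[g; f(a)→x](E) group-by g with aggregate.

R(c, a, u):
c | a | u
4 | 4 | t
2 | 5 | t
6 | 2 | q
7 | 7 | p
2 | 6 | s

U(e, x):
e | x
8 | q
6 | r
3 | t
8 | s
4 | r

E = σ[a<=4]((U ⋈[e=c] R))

σ filters on a, owned by the right side.
E' = (U ⋈[e=c] σ[a<=4](R))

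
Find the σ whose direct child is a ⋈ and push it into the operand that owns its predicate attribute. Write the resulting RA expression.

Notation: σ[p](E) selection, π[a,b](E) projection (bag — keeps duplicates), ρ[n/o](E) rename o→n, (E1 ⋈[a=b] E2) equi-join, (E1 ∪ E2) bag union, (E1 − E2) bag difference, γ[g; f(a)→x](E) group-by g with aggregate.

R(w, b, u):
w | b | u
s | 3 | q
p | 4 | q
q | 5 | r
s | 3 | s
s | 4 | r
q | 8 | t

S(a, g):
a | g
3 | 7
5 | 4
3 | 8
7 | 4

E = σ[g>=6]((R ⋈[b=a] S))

σ filters on g, owned by the right side.
E' = (R ⋈[b=a] σ[g>=6](S))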